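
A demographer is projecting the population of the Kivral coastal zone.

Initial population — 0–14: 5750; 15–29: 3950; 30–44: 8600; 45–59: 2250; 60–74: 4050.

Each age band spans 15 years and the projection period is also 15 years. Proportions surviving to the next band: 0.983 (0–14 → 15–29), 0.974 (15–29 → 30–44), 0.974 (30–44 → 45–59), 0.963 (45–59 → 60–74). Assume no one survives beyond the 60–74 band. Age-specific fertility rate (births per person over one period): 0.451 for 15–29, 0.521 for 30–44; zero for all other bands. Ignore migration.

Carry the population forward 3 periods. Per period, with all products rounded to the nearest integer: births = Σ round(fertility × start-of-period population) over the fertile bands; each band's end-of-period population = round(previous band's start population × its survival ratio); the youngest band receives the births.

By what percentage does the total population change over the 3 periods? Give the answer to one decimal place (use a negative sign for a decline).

2.0

Period 1:
Births: 3950 × 0.451 = 1781 ; 8600 × 0.521 = 4481 → 6262
15–29: 5750 × 0.983 = 5652
30–44: 3950 × 0.974 = 3847
45–59: 8600 × 0.974 = 8376
60–74: 2250 × 0.963 = 2167
Population now: 0–14=6262, 15–29=5652, 30–44=3847, 45–59=8376, 60–74=2167
Period 2:
Births: 5652 × 0.451 = 2549 ; 3847 × 0.521 = 2004 → 4553
15–29: 6262 × 0.983 = 6156
30–44: 5652 × 0.974 = 5505
45–59: 3847 × 0.974 = 3747
60–74: 8376 × 0.963 = 8066
Population now: 0–14=4553, 15–29=6156, 30–44=5505, 45–59=3747, 60–74=8066
Period 3:
Births: 6156 × 0.451 = 2776 ; 5505 × 0.521 = 2868 → 5644
15–29: 4553 × 0.983 = 4476
30–44: 6156 × 0.974 = 5996
45–59: 5505 × 0.974 = 5362
60–74: 3747 × 0.963 = 3608
Population now: 0–14=5644, 15–29=4476, 30–44=5996, 45–59=5362, 60–74=3608
Total: 24600 → 25086; change = 486; percentage change = 2.0%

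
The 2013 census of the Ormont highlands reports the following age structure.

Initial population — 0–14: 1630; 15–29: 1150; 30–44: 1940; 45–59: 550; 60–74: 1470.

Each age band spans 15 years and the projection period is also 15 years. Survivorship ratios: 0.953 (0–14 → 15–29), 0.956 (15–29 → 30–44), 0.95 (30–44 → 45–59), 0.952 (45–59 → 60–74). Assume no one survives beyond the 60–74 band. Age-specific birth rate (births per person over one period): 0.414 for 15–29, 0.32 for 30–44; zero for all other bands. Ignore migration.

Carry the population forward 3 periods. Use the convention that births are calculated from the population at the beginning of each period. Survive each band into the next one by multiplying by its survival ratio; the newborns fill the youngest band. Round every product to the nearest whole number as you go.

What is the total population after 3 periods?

Let band 1 be 0–14 through band 5 = 60–74.
Period 1:
Births: 1150 * 0.414 = 476  |  1940 * 0.32 = 621 — total 1097
Band 2: 1630 * 0.953 = 1553
Band 3: 1150 * 0.956 = 1099
Band 4: 1940 * 0.95 = 1843
Band 5: 550 * 0.952 = 524
Giving 1097 / 1553 / 1099 / 1843 / 524.
Period 2:
Births: 1553 * 0.414 = 643  |  1099 * 0.32 = 352 — total 995
Band 2: 1097 * 0.953 = 1045
Band 3: 1553 * 0.956 = 1485
Band 4: 1099 * 0.95 = 1044
Band 5: 1843 * 0.952 = 1755
Giving 995 / 1045 / 1485 / 1044 / 1755.
Period 3:
Births: 1045 * 0.414 = 433  |  1485 * 0.32 = 475 — total 908
Band 2: 995 * 0.953 = 948
Band 3: 1045 * 0.956 = 999
Band 4: 1485 * 0.95 = 1411
Band 5: 1044 * 0.952 = 994
Giving 908 / 948 / 999 / 1411 / 994.
Total after period 3: 908 + 948 + 999 + 1411 + 994 = 5260

5260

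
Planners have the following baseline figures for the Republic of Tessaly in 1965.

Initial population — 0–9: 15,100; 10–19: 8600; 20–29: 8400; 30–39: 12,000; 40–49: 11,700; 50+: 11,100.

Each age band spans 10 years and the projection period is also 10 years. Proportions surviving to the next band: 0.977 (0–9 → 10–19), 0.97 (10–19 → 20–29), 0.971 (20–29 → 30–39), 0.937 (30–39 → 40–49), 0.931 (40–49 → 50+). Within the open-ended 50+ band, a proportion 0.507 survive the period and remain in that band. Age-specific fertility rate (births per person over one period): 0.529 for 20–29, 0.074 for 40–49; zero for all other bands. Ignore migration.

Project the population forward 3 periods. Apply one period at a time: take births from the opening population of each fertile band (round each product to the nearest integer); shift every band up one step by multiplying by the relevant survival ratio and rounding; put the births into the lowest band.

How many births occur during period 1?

Period 1:
Births: 8400 × 0.529 = 4444 ; 11700 × 0.074 = 866 → total 5310
10–19: 15100 × 0.977 = 14753
20–29: 8600 × 0.97 = 8342
30–39: 8400 × 0.971 = 8156
40–49: 12000 × 0.937 = 11244
50+: 11700 × 0.931 + 11100 × 0.507 = 10893 + 5628 = 16521
Giving 5310 / 14753 / 8342 / 8156 / 11244 / 16521.

5310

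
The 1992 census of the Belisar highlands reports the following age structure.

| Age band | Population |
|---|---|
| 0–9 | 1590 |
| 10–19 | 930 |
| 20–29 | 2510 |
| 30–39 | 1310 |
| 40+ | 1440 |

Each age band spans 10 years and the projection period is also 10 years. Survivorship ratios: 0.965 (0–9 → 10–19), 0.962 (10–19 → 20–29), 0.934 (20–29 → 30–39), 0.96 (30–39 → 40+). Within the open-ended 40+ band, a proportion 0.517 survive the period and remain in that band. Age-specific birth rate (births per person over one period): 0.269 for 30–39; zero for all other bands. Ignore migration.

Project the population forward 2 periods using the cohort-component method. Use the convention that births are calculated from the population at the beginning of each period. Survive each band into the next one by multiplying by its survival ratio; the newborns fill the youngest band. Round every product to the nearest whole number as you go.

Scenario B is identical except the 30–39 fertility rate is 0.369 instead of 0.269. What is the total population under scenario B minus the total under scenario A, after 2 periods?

Period 1:
Births: 1310 * 0.269 = 352
10–19: 1590 * 0.965 = 1534
20–29: 930 * 0.962 = 895
30–39: 2510 * 0.934 = 2344
40+: 1310 * 0.96 + 1440 * 0.517 = 1258 + 744 = 2002
Giving 352 / 1534 / 895 / 2344 / 2002.
Period 2:
Births: 2344 * 0.269 = 631
10–19: 352 * 0.965 = 340
20–29: 1534 * 0.962 = 1476
30–39: 895 * 0.934 = 836
40+: 2344 * 0.96 + 2002 * 0.517 = 2250 + 1035 = 3285
Giving 631 / 340 / 1476 / 836 / 3285.
Scenario A total after 2 periods: 6568
Scenario B projection —
Period 1:
Births: 1310 * 0.369 = 483
10–19: 1590 * 0.965 = 1534
20–29: 930 * 0.962 = 895
30–39: 2510 * 0.934 = 2344
40+: 1310 * 0.96 + 1440 * 0.517 = 1258 + 744 = 2002
Giving 483 / 1534 / 895 / 2344 / 2002.
Period 2:
Births: 2344 * 0.369 = 865
10–19: 483 * 0.965 = 466
20–29: 1534 * 0.962 = 1476
30–39: 895 * 0.934 = 836
40+: 2344 * 0.96 + 2002 * 0.517 = 2250 + 1035 = 3285
Giving 865 / 466 / 1476 / 836 / 3285.
Scenario B total after 2 periods: 6928
Difference B − A = 6928 − 6568 = 360

360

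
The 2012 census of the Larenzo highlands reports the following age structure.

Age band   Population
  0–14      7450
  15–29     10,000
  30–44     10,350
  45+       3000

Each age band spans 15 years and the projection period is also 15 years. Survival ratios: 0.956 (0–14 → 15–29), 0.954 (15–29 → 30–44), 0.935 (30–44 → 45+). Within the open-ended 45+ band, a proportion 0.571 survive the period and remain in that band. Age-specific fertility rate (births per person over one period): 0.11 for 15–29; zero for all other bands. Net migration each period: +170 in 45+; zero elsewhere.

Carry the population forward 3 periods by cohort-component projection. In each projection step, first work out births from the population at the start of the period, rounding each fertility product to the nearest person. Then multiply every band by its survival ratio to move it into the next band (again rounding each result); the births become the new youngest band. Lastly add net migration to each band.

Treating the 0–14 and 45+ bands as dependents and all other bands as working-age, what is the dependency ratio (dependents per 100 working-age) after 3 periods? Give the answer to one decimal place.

— Period 1 —
Births: 10000 * 0.11 = 1100
15–29: 7450 * 0.956 = 7122
30–44: 10000 * 0.954 = 9540
45+: 10350 * 0.935 + 3000 * 0.571 = 9677 + 1713 = 11390
Net migration: 45+ + 170 → 11560
End of period: [1100, 7122, 9540, 11560]
— Period 2 —
Births: 7122 * 0.11 = 783
15–29: 1100 * 0.956 = 1052
30–44: 7122 * 0.954 = 6794
45+: 9540 * 0.935 + 11560 * 0.571 = 8920 + 6601 = 15521
Net migration: 45+ + 170 → 15691
End of period: [783, 1052, 6794, 15691]
— Period 3 —
Births: 1052 * 0.11 = 116
15–29: 783 * 0.956 = 749
30–44: 1052 * 0.954 = 1004
45+: 6794 * 0.935 + 15691 * 0.571 = 6352 + 8960 = 15312
Net migration: 45+ + 170 → 15482
End of period: [116, 749, 1004, 15482]
Dependents (band 0–14 + band 45+) = 116 + 15482 = 15598; working-age = 1753; ratio = 15598/1753 × 100 = 889.8

889.8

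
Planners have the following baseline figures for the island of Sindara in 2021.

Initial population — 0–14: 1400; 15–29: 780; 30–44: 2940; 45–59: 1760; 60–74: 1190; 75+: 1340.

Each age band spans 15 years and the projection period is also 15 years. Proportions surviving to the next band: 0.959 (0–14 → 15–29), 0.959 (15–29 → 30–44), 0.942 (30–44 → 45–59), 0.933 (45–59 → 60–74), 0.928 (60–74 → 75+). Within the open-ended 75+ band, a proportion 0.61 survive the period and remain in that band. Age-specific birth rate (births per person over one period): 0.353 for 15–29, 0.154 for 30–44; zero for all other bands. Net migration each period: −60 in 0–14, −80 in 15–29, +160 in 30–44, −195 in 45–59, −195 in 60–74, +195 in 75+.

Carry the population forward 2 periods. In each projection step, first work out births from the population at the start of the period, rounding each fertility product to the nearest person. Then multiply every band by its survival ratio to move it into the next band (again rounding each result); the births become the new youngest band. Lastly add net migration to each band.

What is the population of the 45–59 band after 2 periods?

660

After projecting period 1:
Births: 780 × 0.353 = 275, 2940 × 0.154 = 453 → 728
15–29: 1400 × 0.959 = 1343
30–44: 780 × 0.959 = 748
45–59: 2940 × 0.942 = 2769
60–74: 1760 × 0.933 = 1642
75+: 1190 × 0.928 + 1340 × 0.61 = 1104 + 817 = 1921
Net migration: 0–14 − 60 → 668; 15–29 − 80 → 1263; 30–44 + 160 → 908; 45–59 − 195 → 2574; 60–74 − 195 → 1447; 75+ + 195 → 2116
→ [668, 1263, 908, 2574, 1447, 2116]
After projecting period 2:
Births: 1263 × 0.353 = 446, 908 × 0.154 = 140 → 586
15–29: 668 × 0.959 = 641
30–44: 1263 × 0.959 = 1211
45–59: 908 × 0.942 = 855
60–74: 2574 × 0.933 = 2402
75+: 1447 × 0.928 + 2116 × 0.61 = 1343 + 1291 = 2634
Net migration: 0–14 − 60 → 526; 15–29 − 80 → 561; 30–44 + 160 → 1371; 45–59 − 195 → 660; 60–74 − 195 → 2207; 75+ + 195 → 2829
→ [526, 561, 1371, 660, 2207, 2829]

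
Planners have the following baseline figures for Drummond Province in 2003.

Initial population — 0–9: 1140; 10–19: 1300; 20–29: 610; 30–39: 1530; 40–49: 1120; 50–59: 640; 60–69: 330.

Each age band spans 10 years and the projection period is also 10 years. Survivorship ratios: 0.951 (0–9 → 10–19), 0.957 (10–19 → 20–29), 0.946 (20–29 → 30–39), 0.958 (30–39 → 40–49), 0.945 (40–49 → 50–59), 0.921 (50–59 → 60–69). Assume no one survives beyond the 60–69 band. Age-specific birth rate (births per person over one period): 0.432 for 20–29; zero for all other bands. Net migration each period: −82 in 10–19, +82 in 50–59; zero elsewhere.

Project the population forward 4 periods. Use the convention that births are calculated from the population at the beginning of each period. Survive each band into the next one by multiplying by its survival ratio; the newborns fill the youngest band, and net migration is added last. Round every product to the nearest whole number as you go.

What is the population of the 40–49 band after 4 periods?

869

Numbering the bands 1..7 from youngest to oldest:
Period 1.
Births: 610 × 0.432 = 264
Band 2: 1140 × 0.951 = 1084
Band 3: 1300 × 0.957 = 1244
Band 4: 610 × 0.946 = 577
Band 5: 1530 × 0.958 = 1466
Band 6: 1120 × 0.945 = 1058
Band 7: 640 × 0.921 = 589
Net migration: Band 2 − 82 → 1002; Band 6 + 82 → 1140
Population now: 0–9=264, 10–19=1002, 20–29=1244, 30–39=577, 40–49=1466, 50–59=1140, 60–69=589
Period 2.
Births: 1244 × 0.432 = 537
Band 2: 264 × 0.951 = 251
Band 3: 1002 × 0.957 = 959
Band 4: 1244 × 0.946 = 1177
Band 5: 577 × 0.958 = 553
Band 6: 1466 × 0.945 = 1385
Band 7: 1140 × 0.921 = 1050
Net migration: Band 2 − 82 → 169; Band 6 + 82 → 1467
Population now: 0–9=537, 10–19=169, 20–29=959, 30–39=1177, 40–49=553, 50–59=1467, 60–69=1050
Period 3.
Births: 959 × 0.432 = 414
Band 2: 537 × 0.951 = 511
Band 3: 169 × 0.957 = 162
Band 4: 959 × 0.946 = 907
Band 5: 1177 × 0.958 = 1128
Band 6: 553 × 0.945 = 523
Band 7: 1467 × 0.921 = 1351
Net migration: Band 2 − 82 → 429; Band 6 + 82 → 605
Population now: 0–9=414, 10–19=429, 20–29=162, 30–39=907, 40–49=1128, 50–59=605, 60–69=1351
Period 4.
Births: 162 × 0.432 = 70
Band 2: 414 × 0.951 = 394
Band 3: 429 × 0.957 = 411
Band 4: 162 × 0.946 = 153
Band 5: 907 × 0.958 = 869
Band 6: 1128 × 0.945 = 1066
Band 7: 605 × 0.921 = 557
Net migration: Band 2 − 82 → 312; Band 6 + 82 → 1148
Population now: 0–9=70, 10–19=312, 20–29=411, 30–39=153, 40–49=869, 50–59=1148, 60–69=557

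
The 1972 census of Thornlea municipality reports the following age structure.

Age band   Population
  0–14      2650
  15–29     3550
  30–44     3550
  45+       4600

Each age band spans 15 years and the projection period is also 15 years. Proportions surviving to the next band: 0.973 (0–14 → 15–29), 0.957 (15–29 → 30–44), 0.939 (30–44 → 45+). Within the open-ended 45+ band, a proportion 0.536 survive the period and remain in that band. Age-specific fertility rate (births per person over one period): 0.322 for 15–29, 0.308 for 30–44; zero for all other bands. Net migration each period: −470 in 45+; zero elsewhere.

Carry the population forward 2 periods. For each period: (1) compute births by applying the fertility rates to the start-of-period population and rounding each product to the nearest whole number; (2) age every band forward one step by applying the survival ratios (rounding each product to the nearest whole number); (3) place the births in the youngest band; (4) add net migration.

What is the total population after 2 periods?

12095

(Bands numbered youngest = 1 to oldest = 4.)
Period 1:
Births: 3550 × 0.322 = 1143, 3550 × 0.308 = 1093 → 2236
Band 2: 2650 × 0.973 = 2578
Band 3: 3550 × 0.957 = 3397
Band 4: 3550 × 0.939 + 4600 × 0.536 = 3333 + 2466 = 5799
Net migration: Band 4 − 470 → 5329
End of period: [2236, 2578, 3397, 5329]
Period 2:
Births: 2578 × 0.322 = 830, 3397 × 0.308 = 1046 → 1876
Band 2: 2236 × 0.973 = 2176
Band 3: 2578 × 0.957 = 2467
Band 4: 3397 × 0.939 + 5329 × 0.536 = 3190 + 2856 = 6046
Net migration: Band 4 − 470 → 5576
End of period: [1876, 2176, 2467, 5576]
Total after period 2: 1876 + 2176 + 2467 + 5576 = 12095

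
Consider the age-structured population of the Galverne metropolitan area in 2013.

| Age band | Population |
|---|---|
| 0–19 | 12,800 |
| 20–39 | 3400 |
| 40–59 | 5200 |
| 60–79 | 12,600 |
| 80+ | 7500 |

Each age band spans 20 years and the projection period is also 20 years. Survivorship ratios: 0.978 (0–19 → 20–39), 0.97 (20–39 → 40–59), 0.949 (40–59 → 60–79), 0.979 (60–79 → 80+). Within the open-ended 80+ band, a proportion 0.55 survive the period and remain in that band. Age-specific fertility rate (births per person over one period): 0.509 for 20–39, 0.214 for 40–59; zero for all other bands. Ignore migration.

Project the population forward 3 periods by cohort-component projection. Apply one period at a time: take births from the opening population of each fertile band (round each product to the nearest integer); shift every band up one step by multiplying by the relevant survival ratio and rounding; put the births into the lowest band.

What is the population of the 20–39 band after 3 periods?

6922

[period 1]
Births: 3400 × 0.509 = 1731  |  5200 × 0.214 = 1113 ⇒ total 2844
20–39: 12800 × 0.978 = 12518
40–59: 3400 × 0.97 = 3298
60–79: 5200 × 0.949 = 4935
80+: 12600 × 0.979 + 7500 × 0.55 = 12335 + 4125 = 16460
End of period: [2844, 12518, 3298, 4935, 16460]
[period 2]
Births: 12518 × 0.509 = 6372  |  3298 × 0.214 = 706 ⇒ total 7078
20–39: 2844 × 0.978 = 2781
40–59: 12518 × 0.97 = 12142
60–79: 3298 × 0.949 = 3130
80+: 4935 × 0.979 + 16460 × 0.55 = 4831 + 9053 = 13884
End of period: [7078, 2781, 12142, 3130, 13884]
[period 3]
Births: 2781 × 0.509 = 1416  |  12142 × 0.214 = 2598 ⇒ total 4014
20–39: 7078 × 0.978 = 6922
40–59: 2781 × 0.97 = 2698
60–79: 12142 × 0.949 = 11523
80+: 3130 × 0.979 + 13884 × 0.55 = 3064 + 7636 = 10700
End of period: [4014, 6922, 2698, 11523, 10700]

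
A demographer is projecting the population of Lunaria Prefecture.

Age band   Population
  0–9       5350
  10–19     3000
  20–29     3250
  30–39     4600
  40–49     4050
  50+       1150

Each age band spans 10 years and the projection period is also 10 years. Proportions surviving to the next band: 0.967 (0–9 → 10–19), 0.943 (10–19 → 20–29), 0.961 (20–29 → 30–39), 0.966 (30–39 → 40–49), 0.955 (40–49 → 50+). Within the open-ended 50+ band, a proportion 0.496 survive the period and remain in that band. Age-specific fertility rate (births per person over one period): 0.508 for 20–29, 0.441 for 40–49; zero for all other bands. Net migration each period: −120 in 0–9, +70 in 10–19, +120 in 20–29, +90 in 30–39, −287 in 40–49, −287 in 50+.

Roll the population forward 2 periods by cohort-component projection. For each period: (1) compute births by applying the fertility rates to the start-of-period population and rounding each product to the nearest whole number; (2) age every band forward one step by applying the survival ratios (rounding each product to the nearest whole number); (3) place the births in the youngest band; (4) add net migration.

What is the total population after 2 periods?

Period 1:
Births: 3250 × 0.508 = 1651, 4050 × 0.441 = 1786 — total 3437
10–19: 5350 × 0.967 = 5173
20–29: 3000 × 0.943 = 2829
30–39: 3250 × 0.961 = 3123
40–49: 4600 × 0.966 = 4444
50+: 4050 × 0.955 + 1150 × 0.496 = 3868 + 570 = 4438
Net migration: 0–9 − 120 → 3317; 10–19 + 70 → 5243; 20–29 + 120 → 2949; 30–39 + 90 → 3213; 40–49 − 287 → 4157; 50+ − 287 → 4151
Population now: 0–9=3317, 10–19=5243, 20–29=2949, 30–39=3213, 40–49=4157, 50+=4151
Period 2:
Births: 2949 × 0.508 = 1498, 4157 × 0.441 = 1833 — total 3331
10–19: 3317 × 0.967 = 3208
20–29: 5243 × 0.943 = 4944
30–39: 2949 × 0.961 = 2834
40–49: 3213 × 0.966 = 3104
50+: 4157 × 0.955 + 4151 × 0.496 = 3970 + 2059 = 6029
Net migration: 0–9 − 120 → 3211; 10–19 + 70 → 3278; 20–29 + 120 → 5064; 30–39 + 90 → 2924; 40–49 − 287 → 2817; 50+ − 287 → 5742
Population now: 0–9=3211, 10–19=3278, 20–29=5064, 30–39=2924, 40–49=2817, 50+=5742
Total after period 2: 3211 + 3278 + 5064 + 2924 + 2817 + 5742 = 23036

23036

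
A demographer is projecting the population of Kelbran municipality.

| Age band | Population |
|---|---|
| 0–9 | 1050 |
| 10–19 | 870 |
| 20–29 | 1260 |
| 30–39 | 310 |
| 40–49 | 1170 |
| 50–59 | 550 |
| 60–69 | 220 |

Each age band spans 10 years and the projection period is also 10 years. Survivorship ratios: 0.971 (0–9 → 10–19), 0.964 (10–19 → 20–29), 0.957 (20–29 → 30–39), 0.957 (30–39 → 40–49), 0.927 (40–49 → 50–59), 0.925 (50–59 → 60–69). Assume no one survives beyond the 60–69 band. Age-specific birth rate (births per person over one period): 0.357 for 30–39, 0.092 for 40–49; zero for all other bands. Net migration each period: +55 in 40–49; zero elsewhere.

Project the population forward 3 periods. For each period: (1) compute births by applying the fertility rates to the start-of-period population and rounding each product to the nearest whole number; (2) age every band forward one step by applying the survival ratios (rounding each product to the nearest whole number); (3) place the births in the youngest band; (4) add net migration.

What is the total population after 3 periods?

Numbering the bands 1..7 from youngest to oldest:
Period 1:
Births: 310 * 0.357 = 111 ; 1170 * 0.092 = 108 → 219
Band 2: 1050 * 0.971 = 1020
Band 3: 870 * 0.964 = 839
Band 4: 1260 * 0.957 = 1206
Band 5: 310 * 0.957 = 297
Band 6: 1170 * 0.927 = 1085
Band 7: 550 * 0.925 = 509
Net migration: Band 5 + 55 → 352
→ [219, 1020, 839, 1206, 352, 1085, 509]
Period 2:
Births: 1206 * 0.357 = 431 ; 352 * 0.092 = 32 → 463
Band 2: 219 * 0.971 = 213
Band 3: 1020 * 0.964 = 983
Band 4: 839 * 0.957 = 803
Band 5: 1206 * 0.957 = 1154
Band 6: 352 * 0.927 = 326
Band 7: 1085 * 0.925 = 1004
Net migration: Band 5 + 55 → 1209
→ [463, 213, 983, 803, 1209, 326, 1004]
Period 3:
Births: 803 * 0.357 = 287 ; 1209 * 0.092 = 111 → 398
Band 2: 463 * 0.971 = 450
Band 3: 213 * 0.964 = 205
Band 4: 983 * 0.957 = 941
Band 5: 803 * 0.957 = 768
Band 6: 1209 * 0.927 = 1121
Band 7: 326 * 0.925 = 302
Net migration: Band 5 + 55 → 823
→ [398, 450, 205, 941, 823, 1121, 302]
Total after period 3: 398 + 450 + 205 + 941 + 823 + 1121 + 302 = 4240

4240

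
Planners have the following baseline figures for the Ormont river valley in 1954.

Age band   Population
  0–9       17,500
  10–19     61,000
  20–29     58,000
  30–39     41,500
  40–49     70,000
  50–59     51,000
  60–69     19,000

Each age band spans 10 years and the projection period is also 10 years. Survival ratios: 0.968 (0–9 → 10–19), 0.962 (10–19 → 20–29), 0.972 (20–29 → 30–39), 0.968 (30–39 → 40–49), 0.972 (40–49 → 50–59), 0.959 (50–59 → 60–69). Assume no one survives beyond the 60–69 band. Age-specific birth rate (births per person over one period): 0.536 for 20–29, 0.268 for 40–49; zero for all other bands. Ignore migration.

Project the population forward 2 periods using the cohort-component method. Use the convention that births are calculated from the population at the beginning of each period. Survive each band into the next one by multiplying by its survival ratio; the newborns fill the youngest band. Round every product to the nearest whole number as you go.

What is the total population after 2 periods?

Period 1:
Births: 58000 × 0.536 = 31088 ; 70000 × 0.268 = 18760 → total 49848
10–19: 17500 × 0.968 = 16940
20–29: 61000 × 0.962 = 58682
30–39: 58000 × 0.972 = 56376
40–49: 41500 × 0.968 = 40172
50–59: 70000 × 0.972 = 68040
60–69: 51000 × 0.959 = 48909
Population now: 0–9=49848, 10–19=16940, 20–29=58682, 30–39=56376, 40–49=40172, 50–59=68040, 60–69=48909
Period 2:
Births: 58682 × 0.536 = 31454 ; 40172 × 0.268 = 10766 → total 42220
10–19: 49848 × 0.968 = 48253
20–29: 16940 × 0.962 = 16296
30–39: 58682 × 0.972 = 57039
40–49: 56376 × 0.968 = 54572
50–59: 40172 × 0.972 = 39047
60–69: 68040 × 0.959 = 65250
Population now: 0–9=42220, 10–19=48253, 20–29=16296, 30–39=57039, 40–49=54572, 50–59=39047, 60–69=65250
Total after period 2: 42220 + 48253 + 16296 + 57039 + 54572 + 39047 + 65250 = 322677

322677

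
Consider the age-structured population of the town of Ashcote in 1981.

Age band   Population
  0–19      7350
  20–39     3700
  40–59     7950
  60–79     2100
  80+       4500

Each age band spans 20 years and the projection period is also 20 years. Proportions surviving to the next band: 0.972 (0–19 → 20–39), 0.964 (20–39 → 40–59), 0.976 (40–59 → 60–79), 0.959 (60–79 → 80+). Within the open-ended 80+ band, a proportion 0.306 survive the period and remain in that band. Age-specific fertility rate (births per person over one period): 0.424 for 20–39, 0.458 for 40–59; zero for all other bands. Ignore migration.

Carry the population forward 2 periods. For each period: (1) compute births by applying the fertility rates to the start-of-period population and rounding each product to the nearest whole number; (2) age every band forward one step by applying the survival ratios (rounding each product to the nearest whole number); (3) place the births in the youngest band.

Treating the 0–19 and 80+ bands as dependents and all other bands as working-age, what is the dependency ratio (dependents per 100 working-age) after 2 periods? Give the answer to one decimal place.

Numbering the groups 1..5 from youngest to oldest:
— Period 1 —
Births: 3700 × 0.424 = 1569, 7950 × 0.458 = 3641 → 5210
Group 2: 7350 × 0.972 = 7144
Group 3: 3700 × 0.964 = 3567
Group 4: 7950 × 0.976 = 7759
Group 5: 2100 × 0.959 + 4500 × 0.306 = 2014 + 1377 = 3391
End of period: [5210, 7144, 3567, 7759, 3391]
— Period 2 —
Births: 7144 × 0.424 = 3029, 3567 × 0.458 = 1634 → 4663
Group 2: 5210 × 0.972 = 5064
Group 3: 7144 × 0.964 = 6887
Group 4: 3567 × 0.976 = 3481
Group 5: 7759 × 0.959 + 3391 × 0.306 = 7441 + 1038 = 8479
End of period: [4663, 5064, 6887, 3481, 8479]
Dependents (band 0–19 + band 80+) = 4663 + 8479 = 13142; working-age = 15432; ratio = 13142/15432 × 100 = 85.2

85.2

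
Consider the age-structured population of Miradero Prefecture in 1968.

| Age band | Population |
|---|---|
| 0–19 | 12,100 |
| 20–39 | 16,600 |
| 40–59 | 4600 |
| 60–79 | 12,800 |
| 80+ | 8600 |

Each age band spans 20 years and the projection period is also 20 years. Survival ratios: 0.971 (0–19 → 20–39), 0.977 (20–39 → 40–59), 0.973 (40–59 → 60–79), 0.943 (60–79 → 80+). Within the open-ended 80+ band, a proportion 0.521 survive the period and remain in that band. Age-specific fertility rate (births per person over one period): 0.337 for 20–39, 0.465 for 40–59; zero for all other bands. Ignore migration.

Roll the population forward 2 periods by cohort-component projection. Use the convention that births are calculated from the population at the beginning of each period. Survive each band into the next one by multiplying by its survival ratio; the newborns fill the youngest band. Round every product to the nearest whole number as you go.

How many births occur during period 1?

Period 1.
Births: 16600 × 0.337 = 5594, 4600 × 0.465 = 2139 → total 7733
20–39: 12100 × 0.971 = 11749
40–59: 16600 × 0.977 = 16218
60–79: 4600 × 0.973 = 4476
80+: 12800 × 0.943 + 8600 × 0.521 = 12070 + 4481 = 16551
Giving 7733 / 11749 / 16218 / 4476 / 16551.

7733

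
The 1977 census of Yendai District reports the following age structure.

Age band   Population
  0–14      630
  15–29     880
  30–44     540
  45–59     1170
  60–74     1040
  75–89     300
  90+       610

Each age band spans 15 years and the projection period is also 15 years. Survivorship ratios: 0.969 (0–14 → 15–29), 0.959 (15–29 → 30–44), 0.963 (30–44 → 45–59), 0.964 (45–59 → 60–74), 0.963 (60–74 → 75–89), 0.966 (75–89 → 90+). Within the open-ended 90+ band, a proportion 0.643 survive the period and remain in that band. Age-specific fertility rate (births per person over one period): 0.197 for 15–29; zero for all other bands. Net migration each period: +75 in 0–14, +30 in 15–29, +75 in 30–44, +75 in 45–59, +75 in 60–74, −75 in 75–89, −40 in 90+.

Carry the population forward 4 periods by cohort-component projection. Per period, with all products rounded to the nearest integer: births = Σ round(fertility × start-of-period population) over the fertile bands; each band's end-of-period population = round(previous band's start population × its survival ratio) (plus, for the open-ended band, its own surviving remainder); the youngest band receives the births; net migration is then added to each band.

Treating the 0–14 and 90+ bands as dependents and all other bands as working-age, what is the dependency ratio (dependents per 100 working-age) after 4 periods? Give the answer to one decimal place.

Let group 1 be 0–14 through group 7 = 90+.
— Period 1 —
Births: 880 × 0.197 = 173
Group 2: 630 × 0.969 = 610
Group 3: 880 × 0.959 = 844
Group 4: 540 × 0.963 = 520
Group 5: 1170 × 0.964 = 1128
Group 6: 1040 × 0.963 = 1002
Group 7: 300 × 0.966 + 610 × 0.643 = 290 + 392 = 682
Net migration: Group 1 + 75 → 248; Group 2 + 30 → 640; Group 3 + 75 → 919; Group 4 + 75 → 595; Group 5 + 75 → 1203; Group 6 − 75 → 927; Group 7 − 40 → 642
Giving 248 / 640 / 919 / 595 / 1203 / 927 / 642.
— Period 2 —
Births: 640 × 0.197 = 126
Group 2: 248 × 0.969 = 240
Group 3: 640 × 0.959 = 614
Group 4: 919 × 0.963 = 885
Group 5: 595 × 0.964 = 574
Group 6: 1203 × 0.963 = 1158
Group 7: 927 × 0.966 + 642 × 0.643 = 895 + 413 = 1308
Net migration: Group 1 + 75 → 201; Group 2 + 30 → 270; Group 3 + 75 → 689; Group 4 + 75 → 960; Group 5 + 75 → 649; Group 6 − 75 → 1083; Group 7 − 40 → 1268
Giving 201 / 270 / 689 / 960 / 649 / 1083 / 1268.
— Period 3 —
Births: 270 × 0.197 = 53
Group 2: 201 × 0.969 = 195
Group 3: 270 × 0.959 = 259
Group 4: 689 × 0.963 = 664
Group 5: 960 × 0.964 = 925
Group 6: 649 × 0.963 = 625
Group 7: 1083 × 0.966 + 1268 × 0.643 = 1046 + 815 = 1861
Net migration: Group 1 + 75 → 128; Group 2 + 30 → 225; Group 3 + 75 → 334; Group 4 + 75 → 739; Group 5 + 75 → 1000; Group 6 − 75 → 550; Group 7 − 40 → 1821
Giving 128 / 225 / 334 / 739 / 1000 / 550 / 1821.
— Period 4 —
Births: 225 × 0.197 = 44
Group 2: 128 × 0.969 = 124
Group 3: 225 × 0.959 = 216
Group 4: 334 × 0.963 = 322
Group 5: 739 × 0.964 = 712
Group 6: 1000 × 0.963 = 963
Group 7: 550 × 0.966 + 1821 × 0.643 = 531 + 1171 = 1702
Net migration: Group 1 + 75 → 119; Group 2 + 30 → 154; Group 3 + 75 → 291; Group 4 + 75 → 397; Group 5 + 75 → 787; Group 6 − 75 → 888; Group 7 − 40 → 1662
Giving 119 / 154 / 291 / 397 / 787 / 888 / 1662.
Dependents (band 0–14 + band 90+) = 119 + 1662 = 1781; working-age = 2517; ratio = 1781/2517 × 100 = 70.8

70.8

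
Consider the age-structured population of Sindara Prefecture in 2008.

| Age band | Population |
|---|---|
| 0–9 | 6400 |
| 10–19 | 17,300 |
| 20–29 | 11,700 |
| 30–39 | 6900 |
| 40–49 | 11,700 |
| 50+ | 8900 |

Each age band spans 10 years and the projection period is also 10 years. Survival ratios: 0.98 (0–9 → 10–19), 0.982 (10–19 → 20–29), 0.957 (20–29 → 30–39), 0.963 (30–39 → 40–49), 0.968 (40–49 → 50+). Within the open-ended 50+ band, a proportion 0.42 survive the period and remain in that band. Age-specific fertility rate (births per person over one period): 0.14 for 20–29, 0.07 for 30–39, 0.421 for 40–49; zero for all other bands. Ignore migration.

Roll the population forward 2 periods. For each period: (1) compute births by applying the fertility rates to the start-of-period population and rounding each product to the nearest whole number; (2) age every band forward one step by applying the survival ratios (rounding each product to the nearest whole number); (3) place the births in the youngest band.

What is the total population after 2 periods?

Numbering the groups 1..6 from youngest to oldest:
— Period 1 —
Births: 11700 * 0.14 = 1638 ; 6900 * 0.07 = 483 ; 11700 * 0.421 = 4926 ⇒ total 7047
Group 2: 6400 * 0.98 = 6272
Group 3: 17300 * 0.982 = 16989
Group 4: 11700 * 0.957 = 11197
Group 5: 6900 * 0.963 = 6645
Group 6: 11700 * 0.968 + 8900 * 0.42 = 11326 + 3738 = 15064
→ [7047, 6272, 16989, 11197, 6645, 15064]
— Period 2 —
Births: 16989 * 0.14 = 2378 ; 11197 * 0.07 = 784 ; 6645 * 0.421 = 2798 ⇒ total 5960
Group 2: 7047 * 0.98 = 6906
Group 3: 6272 * 0.982 = 6159
Group 4: 16989 * 0.957 = 16258
Group 5: 11197 * 0.963 = 10783
Group 6: 6645 * 0.968 + 15064 * 0.42 = 6432 + 6327 = 12759
→ [5960, 6906, 6159, 16258, 10783, 12759]
Total after period 2: 5960 + 6906 + 6159 + 16258 + 10783 + 12759 = 58825

58825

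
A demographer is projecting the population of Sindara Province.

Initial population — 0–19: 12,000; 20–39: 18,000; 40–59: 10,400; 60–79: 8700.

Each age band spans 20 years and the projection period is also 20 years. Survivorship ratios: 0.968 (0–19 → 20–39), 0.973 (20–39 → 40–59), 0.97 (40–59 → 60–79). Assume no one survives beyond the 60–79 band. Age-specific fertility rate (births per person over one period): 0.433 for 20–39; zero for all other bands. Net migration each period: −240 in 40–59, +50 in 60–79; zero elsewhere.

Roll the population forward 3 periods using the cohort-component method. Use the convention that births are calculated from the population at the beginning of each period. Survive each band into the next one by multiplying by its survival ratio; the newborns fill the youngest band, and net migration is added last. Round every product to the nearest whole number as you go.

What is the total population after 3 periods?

26017

Period 1:
Births: 18000 × 0.433 = 7794
20–39: 12000 × 0.968 = 11616
40–59: 18000 × 0.973 = 17514
60–79: 10400 × 0.97 = 10088
Net migration: 40–59 − 240 → 17274; 60–79 + 50 → 10138
End of period: [7794, 11616, 17274, 10138]
Period 2:
Births: 11616 × 0.433 = 5030
20–39: 7794 × 0.968 = 7545
40–59: 11616 × 0.973 = 11302
60–79: 17274 × 0.97 = 16756
Net migration: 40–59 − 240 → 11062; 60–79 + 50 → 16806
End of period: [5030, 7545, 11062, 16806]
Period 3:
Births: 7545 × 0.433 = 3267
20–39: 5030 × 0.968 = 4869
40–59: 7545 × 0.973 = 7341
60–79: 11062 × 0.97 = 10730
Net migration: 40–59 − 240 → 7101; 60–79 + 50 → 10780
End of period: [3267, 4869, 7101, 10780]
Total after period 3: 3267 + 4869 + 7101 + 10780 = 26017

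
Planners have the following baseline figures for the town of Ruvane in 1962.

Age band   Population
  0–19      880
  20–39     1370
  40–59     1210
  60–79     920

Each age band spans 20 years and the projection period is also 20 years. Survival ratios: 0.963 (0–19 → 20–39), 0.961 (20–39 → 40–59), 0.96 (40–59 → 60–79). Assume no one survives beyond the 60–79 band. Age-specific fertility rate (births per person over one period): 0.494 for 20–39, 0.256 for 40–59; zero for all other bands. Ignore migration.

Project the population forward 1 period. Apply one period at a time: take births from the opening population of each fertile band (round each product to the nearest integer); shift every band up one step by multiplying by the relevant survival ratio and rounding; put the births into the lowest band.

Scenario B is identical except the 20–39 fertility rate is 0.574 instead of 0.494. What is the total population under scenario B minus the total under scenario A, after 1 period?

(Bands numbered youngest = 1 to oldest = 4.)
Period 1.
Births: 1370 × 0.494 = 677 ; 1210 × 0.256 = 310 ⇒ total 987
Band 2: 880 × 0.963 = 847
Band 3: 1370 × 0.961 = 1317
Band 4: 1210 × 0.96 = 1162
End of period: [987, 847, 1317, 1162]
Scenario A total after 1 period: 4313
Scenario B projection —
Period 1.
Births: 1370 × 0.574 = 786 ; 1210 × 0.256 = 310 ⇒ total 1096
Band 2: 880 × 0.963 = 847
Band 3: 1370 × 0.961 = 1317
Band 4: 1210 × 0.96 = 1162
End of period: [1096, 847, 1317, 1162]
Scenario B total after 1 period: 4422
Difference B − A = 4422 − 4313 = 109

109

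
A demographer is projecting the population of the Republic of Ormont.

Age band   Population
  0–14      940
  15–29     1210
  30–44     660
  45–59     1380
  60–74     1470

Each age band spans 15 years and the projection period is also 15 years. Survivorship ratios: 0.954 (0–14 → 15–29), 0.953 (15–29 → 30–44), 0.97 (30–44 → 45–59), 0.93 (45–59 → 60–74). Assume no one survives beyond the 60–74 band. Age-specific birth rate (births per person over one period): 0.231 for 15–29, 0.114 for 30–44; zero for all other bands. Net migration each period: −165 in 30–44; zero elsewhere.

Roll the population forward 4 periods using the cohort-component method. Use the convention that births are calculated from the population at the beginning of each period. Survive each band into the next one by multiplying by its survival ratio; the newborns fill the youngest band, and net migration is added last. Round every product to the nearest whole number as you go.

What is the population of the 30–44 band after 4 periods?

126

Period 1.
Births: 1210 × 0.231 = 280 ; 660 × 0.114 = 75 → 355
15–29: 940 × 0.954 = 897
30–44: 1210 × 0.953 = 1153
45–59: 660 × 0.97 = 640
60–74: 1380 × 0.93 = 1283
Net migration: 30–44 − 165 → 988
Giving 355 / 897 / 988 / 640 / 1283.
Period 2.
Births: 897 × 0.231 = 207 ; 988 × 0.114 = 113 → 320
15–29: 355 × 0.954 = 339
30–44: 897 × 0.953 = 855
45–59: 988 × 0.97 = 958
60–74: 640 × 0.93 = 595
Net migration: 30–44 − 165 → 690
Giving 320 / 339 / 690 / 958 / 595.
Period 3.
Births: 339 × 0.231 = 78 ; 690 × 0.114 = 79 → 157
15–29: 320 × 0.954 = 305
30–44: 339 × 0.953 = 323
45–59: 690 × 0.97 = 669
60–74: 958 × 0.93 = 891
Net migration: 30–44 − 165 → 158
Giving 157 / 305 / 158 / 669 / 891.
Period 4.
Births: 305 × 0.231 = 70 ; 158 × 0.114 = 18 → 88
15–29: 157 × 0.954 = 150
30–44: 305 × 0.953 = 291
45–59: 158 × 0.97 = 153
60–74: 669 × 0.93 = 622
Net migration: 30–44 − 165 → 126
Giving 88 / 150 / 126 / 153 / 622.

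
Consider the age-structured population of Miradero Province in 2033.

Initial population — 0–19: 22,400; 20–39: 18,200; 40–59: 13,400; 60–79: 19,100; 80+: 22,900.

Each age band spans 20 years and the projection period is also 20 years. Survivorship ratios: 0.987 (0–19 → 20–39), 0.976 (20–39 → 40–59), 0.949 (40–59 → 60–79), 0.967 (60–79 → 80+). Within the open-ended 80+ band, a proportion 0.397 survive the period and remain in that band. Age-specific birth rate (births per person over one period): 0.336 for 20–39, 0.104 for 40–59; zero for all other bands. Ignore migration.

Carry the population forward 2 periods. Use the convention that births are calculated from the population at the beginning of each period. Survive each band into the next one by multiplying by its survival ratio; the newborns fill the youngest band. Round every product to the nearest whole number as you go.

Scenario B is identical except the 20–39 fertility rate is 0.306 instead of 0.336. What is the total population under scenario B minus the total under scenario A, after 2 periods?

-1203

— Period 1 —
Births: 18200 × 0.336 = 6115, 13400 × 0.104 = 1394 → total 7509
20–39: 22400 × 0.987 = 22109
40–59: 18200 × 0.976 = 17763
60–79: 13400 × 0.949 = 12717
80+: 19100 × 0.967 + 22900 × 0.397 = 18470 + 9091 = 27561
Giving 7509 / 22109 / 17763 / 12717 / 27561.
— Period 2 —
Births: 22109 × 0.336 = 7429, 17763 × 0.104 = 1847 → total 9276
20–39: 7509 × 0.987 = 7411
40–59: 22109 × 0.976 = 21578
60–79: 17763 × 0.949 = 16857
80+: 12717 × 0.967 + 27561 × 0.397 = 12297 + 10942 = 23239
Giving 9276 / 7411 / 21578 / 16857 / 23239.
Scenario A total after 2 periods: 78361
Scenario B projection —
— Period 1 —
Births: 18200 × 0.306 = 5569, 13400 × 0.104 = 1394 → total 6963
20–39: 22400 × 0.987 = 22109
40–59: 18200 × 0.976 = 17763
60–79: 13400 × 0.949 = 12717
80+: 19100 × 0.967 + 22900 × 0.397 = 18470 + 9091 = 27561
Giving 6963 / 22109 / 17763 / 12717 / 27561.
— Period 2 —
Births: 22109 × 0.306 = 6765, 17763 × 0.104 = 1847 → total 8612
20–39: 6963 × 0.987 = 6872
40–59: 22109 × 0.976 = 21578
60–79: 17763 × 0.949 = 16857
80+: 12717 × 0.967 + 27561 × 0.397 = 12297 + 10942 = 23239
Giving 8612 / 6872 / 21578 / 16857 / 23239.
Scenario B total after 2 periods: 77158
Difference B − A = 77158 − 78361 = -1203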